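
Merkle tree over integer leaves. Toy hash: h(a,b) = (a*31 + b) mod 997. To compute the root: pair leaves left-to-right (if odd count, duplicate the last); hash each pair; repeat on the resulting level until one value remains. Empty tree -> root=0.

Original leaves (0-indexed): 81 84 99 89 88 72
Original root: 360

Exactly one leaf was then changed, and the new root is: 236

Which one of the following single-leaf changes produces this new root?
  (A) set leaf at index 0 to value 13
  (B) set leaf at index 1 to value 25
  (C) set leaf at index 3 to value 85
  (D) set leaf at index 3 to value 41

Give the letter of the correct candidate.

Original leaves: [81, 84, 99, 89, 88, 72]
Target new root: 236
Try each candidate change and compute the resulting root:
Candidate A: set leaf[0] = 13 -> leaves = [13, 84, 99, 89, 88, 72]
  L0: [13, 84, 99, 89, 88, 72]
  L1: h(13,84)=(13*31+84)%997=487 h(99,89)=(99*31+89)%997=167 h(88,72)=(88*31+72)%997=806 -> [487, 167, 806]
  L2: h(487,167)=(487*31+167)%997=309 h(806,806)=(806*31+806)%997=867 -> [309, 867]
  L3: h(309,867)=(309*31+867)%997=476 -> [476]
  root = 476 != target 236
Candidate B: set leaf[1] = 25 -> leaves = [81, 25, 99, 89, 88, 72]
  L0: [81, 25, 99, 89, 88, 72]
  L1: h(81,25)=(81*31+25)%997=542 h(99,89)=(99*31+89)%997=167 h(88,72)=(88*31+72)%997=806 -> [542, 167, 806]
  L2: h(542,167)=(542*31+167)%997=20 h(806,806)=(806*31+806)%997=867 -> [20, 867]
  L3: h(20,867)=(20*31+867)%997=490 -> [490]
  root = 490 != target 236
Candidate C: set leaf[3] = 85 -> leaves = [81, 84, 99, 85, 88, 72]
  L0: [81, 84, 99, 85, 88, 72]
  L1: h(81,84)=(81*31+84)%997=601 h(99,85)=(99*31+85)%997=163 h(88,72)=(88*31+72)%997=806 -> [601, 163, 806]
  L2: h(601,163)=(601*31+163)%997=848 h(806,806)=(806*31+806)%997=867 -> [848, 867]
  L3: h(848,867)=(848*31+867)%997=236 -> [236]
  root = 236 == target 236  ** MATCH **
Candidate D: set leaf[3] = 41 -> leaves = [81, 84, 99, 41, 88, 72]
  L0: [81, 84, 99, 41, 88, 72]
  L1: h(81,84)=(81*31+84)%997=601 h(99,41)=(99*31+41)%997=119 h(88,72)=(88*31+72)%997=806 -> [601, 119, 806]
  L2: h(601,119)=(601*31+119)%997=804 h(806,806)=(806*31+806)%997=867 -> [804, 867]
  L3: h(804,867)=(804*31+867)%997=866 -> [866]
  root = 866 != target 236
Candidate C produces the target root.

Answer: C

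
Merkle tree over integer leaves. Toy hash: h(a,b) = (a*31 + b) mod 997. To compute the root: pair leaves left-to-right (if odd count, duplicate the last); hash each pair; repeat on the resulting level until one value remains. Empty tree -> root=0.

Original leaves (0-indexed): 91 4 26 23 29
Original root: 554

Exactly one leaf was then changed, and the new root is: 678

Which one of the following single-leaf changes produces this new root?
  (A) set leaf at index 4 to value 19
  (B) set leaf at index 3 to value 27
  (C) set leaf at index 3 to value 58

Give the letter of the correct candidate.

Original leaves: [91, 4, 26, 23, 29]
Target new root: 678
Try each candidate change and compute the resulting root:
Candidate A: set leaf[4] = 19 -> leaves = [91, 4, 26, 23, 19]
  L0: [91, 4, 26, 23, 19]
  L1: h(91,4)=(91*31+4)%997=831 h(26,23)=(26*31+23)%997=829 h(19,19)=(19*31+19)%997=608 -> [831, 829, 608]
  L2: h(831,829)=(831*31+829)%997=668 h(608,608)=(608*31+608)%997=513 -> [668, 513]
  L3: h(668,513)=(668*31+513)%997=284 -> [284]
  root = 284 != target 678
Candidate B: set leaf[3] = 27 -> leaves = [91, 4, 26, 27, 29]
  L0: [91, 4, 26, 27, 29]
  L1: h(91,4)=(91*31+4)%997=831 h(26,27)=(26*31+27)%997=833 h(29,29)=(29*31+29)%997=928 -> [831, 833, 928]
  L2: h(831,833)=(831*31+833)%997=672 h(928,928)=(928*31+928)%997=783 -> [672, 783]
  L3: h(672,783)=(672*31+783)%997=678 -> [678]
  root = 678 == target 678  ** MATCH **
Candidate C: set leaf[3] = 58 -> leaves = [91, 4, 26, 58, 29]
  L0: [91, 4, 26, 58, 29]
  L1: h(91,4)=(91*31+4)%997=831 h(26,58)=(26*31+58)%997=864 h(29,29)=(29*31+29)%997=928 -> [831, 864, 928]
  L2: h(831,864)=(831*31+864)%997=703 h(928,928)=(928*31+928)%997=783 -> [703, 783]
  L3: h(703,783)=(703*31+783)%997=642 -> [642]
  root = 642 != target 678
Candidate B produces the target root.

Answer: B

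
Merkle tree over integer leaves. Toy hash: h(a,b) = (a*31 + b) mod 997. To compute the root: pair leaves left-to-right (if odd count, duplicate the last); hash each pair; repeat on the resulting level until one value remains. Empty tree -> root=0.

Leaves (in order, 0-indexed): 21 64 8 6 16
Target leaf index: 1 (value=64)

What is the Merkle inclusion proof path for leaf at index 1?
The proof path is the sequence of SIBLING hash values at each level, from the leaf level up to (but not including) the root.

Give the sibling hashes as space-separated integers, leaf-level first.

Answer: 21 254 432

Derivation:
L0 (leaves): [21, 64, 8, 6, 16], target index=1
L1: h(21,64)=(21*31+64)%997=715 [pair 0] h(8,6)=(8*31+6)%997=254 [pair 1] h(16,16)=(16*31+16)%997=512 [pair 2] -> [715, 254, 512]
  Sibling for proof at L0: 21
L2: h(715,254)=(715*31+254)%997=485 [pair 0] h(512,512)=(512*31+512)%997=432 [pair 1] -> [485, 432]
  Sibling for proof at L1: 254
L3: h(485,432)=(485*31+432)%997=512 [pair 0] -> [512]
  Sibling for proof at L2: 432
Root: 512
Proof path (sibling hashes from leaf to root): [21, 254, 432]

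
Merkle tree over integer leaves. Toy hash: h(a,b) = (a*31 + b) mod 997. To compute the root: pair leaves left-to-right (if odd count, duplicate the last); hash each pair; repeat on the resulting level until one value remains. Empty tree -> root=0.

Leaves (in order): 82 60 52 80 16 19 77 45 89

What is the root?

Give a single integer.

Answer: 484

Derivation:
L0: [82, 60, 52, 80, 16, 19, 77, 45, 89]
L1: h(82,60)=(82*31+60)%997=608 h(52,80)=(52*31+80)%997=695 h(16,19)=(16*31+19)%997=515 h(77,45)=(77*31+45)%997=438 h(89,89)=(89*31+89)%997=854 -> [608, 695, 515, 438, 854]
L2: h(608,695)=(608*31+695)%997=600 h(515,438)=(515*31+438)%997=451 h(854,854)=(854*31+854)%997=409 -> [600, 451, 409]
L3: h(600,451)=(600*31+451)%997=108 h(409,409)=(409*31+409)%997=127 -> [108, 127]
L4: h(108,127)=(108*31+127)%997=484 -> [484]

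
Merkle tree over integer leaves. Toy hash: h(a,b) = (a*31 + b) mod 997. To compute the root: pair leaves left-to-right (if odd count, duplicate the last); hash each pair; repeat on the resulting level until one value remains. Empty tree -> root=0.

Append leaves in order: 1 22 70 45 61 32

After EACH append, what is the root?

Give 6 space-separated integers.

After append 1 (leaves=[1]):
  L0: [1]
  root=1
After append 22 (leaves=[1, 22]):
  L0: [1, 22]
  L1: h(1,22)=(1*31+22)%997=53 -> [53]
  root=53
After append 70 (leaves=[1, 22, 70]):
  L0: [1, 22, 70]
  L1: h(1,22)=(1*31+22)%997=53 h(70,70)=(70*31+70)%997=246 -> [53, 246]
  L2: h(53,246)=(53*31+246)%997=892 -> [892]
  root=892
After append 45 (leaves=[1, 22, 70, 45]):
  L0: [1, 22, 70, 45]
  L1: h(1,22)=(1*31+22)%997=53 h(70,45)=(70*31+45)%997=221 -> [53, 221]
  L2: h(53,221)=(53*31+221)%997=867 -> [867]
  root=867
After append 61 (leaves=[1, 22, 70, 45, 61]):
  L0: [1, 22, 70, 45, 61]
  L1: h(1,22)=(1*31+22)%997=53 h(70,45)=(70*31+45)%997=221 h(61,61)=(61*31+61)%997=955 -> [53, 221, 955]
  L2: h(53,221)=(53*31+221)%997=867 h(955,955)=(955*31+955)%997=650 -> [867, 650]
  L3: h(867,650)=(867*31+650)%997=608 -> [608]
  root=608
After append 32 (leaves=[1, 22, 70, 45, 61, 32]):
  L0: [1, 22, 70, 45, 61, 32]
  L1: h(1,22)=(1*31+22)%997=53 h(70,45)=(70*31+45)%997=221 h(61,32)=(61*31+32)%997=926 -> [53, 221, 926]
  L2: h(53,221)=(53*31+221)%997=867 h(926,926)=(926*31+926)%997=719 -> [867, 719]
  L3: h(867,719)=(867*31+719)%997=677 -> [677]
  root=677

Answer: 1 53 892 867 608 677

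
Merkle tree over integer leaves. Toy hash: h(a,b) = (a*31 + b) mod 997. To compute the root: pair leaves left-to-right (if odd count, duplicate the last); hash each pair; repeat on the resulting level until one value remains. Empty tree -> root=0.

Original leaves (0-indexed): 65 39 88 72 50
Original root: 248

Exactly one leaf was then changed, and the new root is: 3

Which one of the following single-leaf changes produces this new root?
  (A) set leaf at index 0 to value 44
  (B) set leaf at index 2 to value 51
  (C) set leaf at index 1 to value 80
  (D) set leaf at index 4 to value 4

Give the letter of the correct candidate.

Original leaves: [65, 39, 88, 72, 50]
Target new root: 3
Try each candidate change and compute the resulting root:
Candidate A: set leaf[0] = 44 -> leaves = [44, 39, 88, 72, 50]
  L0: [44, 39, 88, 72, 50]
  L1: h(44,39)=(44*31+39)%997=406 h(88,72)=(88*31+72)%997=806 h(50,50)=(50*31+50)%997=603 -> [406, 806, 603]
  L2: h(406,806)=(406*31+806)%997=431 h(603,603)=(603*31+603)%997=353 -> [431, 353]
  L3: h(431,353)=(431*31+353)%997=753 -> [753]
  root = 753 != target 3
Candidate B: set leaf[2] = 51 -> leaves = [65, 39, 51, 72, 50]
  L0: [65, 39, 51, 72, 50]
  L1: h(65,39)=(65*31+39)%997=60 h(51,72)=(51*31+72)%997=656 h(50,50)=(50*31+50)%997=603 -> [60, 656, 603]
  L2: h(60,656)=(60*31+656)%997=522 h(603,603)=(603*31+603)%997=353 -> [522, 353]
  L3: h(522,353)=(522*31+353)%997=583 -> [583]
  root = 583 != target 3
Candidate C: set leaf[1] = 80 -> leaves = [65, 80, 88, 72, 50]
  L0: [65, 80, 88, 72, 50]
  L1: h(65,80)=(65*31+80)%997=101 h(88,72)=(88*31+72)%997=806 h(50,50)=(50*31+50)%997=603 -> [101, 806, 603]
  L2: h(101,806)=(101*31+806)%997=946 h(603,603)=(603*31+603)%997=353 -> [946, 353]
  L3: h(946,353)=(946*31+353)%997=766 -> [766]
  root = 766 != target 3
Candidate D: set leaf[4] = 4 -> leaves = [65, 39, 88, 72, 4]
  L0: [65, 39, 88, 72, 4]
  L1: h(65,39)=(65*31+39)%997=60 h(88,72)=(88*31+72)%997=806 h(4,4)=(4*31+4)%997=128 -> [60, 806, 128]
  L2: h(60,806)=(60*31+806)%997=672 h(128,128)=(128*31+128)%997=108 -> [672, 108]
  L3: h(672,108)=(672*31+108)%997=3 -> [3]
  root = 3 == target 3  ** MATCH **
Candidate D produces the target root.

Answer: D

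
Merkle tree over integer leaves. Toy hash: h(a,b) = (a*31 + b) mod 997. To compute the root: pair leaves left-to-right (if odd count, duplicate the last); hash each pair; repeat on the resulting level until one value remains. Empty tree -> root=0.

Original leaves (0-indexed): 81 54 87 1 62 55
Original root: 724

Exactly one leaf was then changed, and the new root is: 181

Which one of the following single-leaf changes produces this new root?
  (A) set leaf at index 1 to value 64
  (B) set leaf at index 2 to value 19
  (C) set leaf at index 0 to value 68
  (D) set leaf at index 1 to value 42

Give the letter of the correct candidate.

Answer: B

Derivation:
Original leaves: [81, 54, 87, 1, 62, 55]
Target new root: 181
Try each candidate change and compute the resulting root:
Candidate A: set leaf[1] = 64 -> leaves = [81, 64, 87, 1, 62, 55]
  L0: [81, 64, 87, 1, 62, 55]
  L1: h(81,64)=(81*31+64)%997=581 h(87,1)=(87*31+1)%997=704 h(62,55)=(62*31+55)%997=980 -> [581, 704, 980]
  L2: h(581,704)=(581*31+704)%997=769 h(980,980)=(980*31+980)%997=453 -> [769, 453]
  L3: h(769,453)=(769*31+453)%997=364 -> [364]
  root = 364 != target 181
Candidate B: set leaf[2] = 19 -> leaves = [81, 54, 19, 1, 62, 55]
  L0: [81, 54, 19, 1, 62, 55]
  L1: h(81,54)=(81*31+54)%997=571 h(19,1)=(19*31+1)%997=590 h(62,55)=(62*31+55)%997=980 -> [571, 590, 980]
  L2: h(571,590)=(571*31+590)%997=345 h(980,980)=(980*31+980)%997=453 -> [345, 453]
  L3: h(345,453)=(345*31+453)%997=181 -> [181]
  root = 181 == target 181  ** MATCH **
Candidate C: set leaf[0] = 68 -> leaves = [68, 54, 87, 1, 62, 55]
  L0: [68, 54, 87, 1, 62, 55]
  L1: h(68,54)=(68*31+54)%997=168 h(87,1)=(87*31+1)%997=704 h(62,55)=(62*31+55)%997=980 -> [168, 704, 980]
  L2: h(168,704)=(168*31+704)%997=927 h(980,980)=(980*31+980)%997=453 -> [927, 453]
  L3: h(927,453)=(927*31+453)%997=277 -> [277]
  root = 277 != target 181
Candidate D: set leaf[1] = 42 -> leaves = [81, 42, 87, 1, 62, 55]
  L0: [81, 42, 87, 1, 62, 55]
  L1: h(81,42)=(81*31+42)%997=559 h(87,1)=(87*31+1)%997=704 h(62,55)=(62*31+55)%997=980 -> [559, 704, 980]
  L2: h(559,704)=(559*31+704)%997=87 h(980,980)=(980*31+980)%997=453 -> [87, 453]
  L3: h(87,453)=(87*31+453)%997=159 -> [159]
  root = 159 != target 181
Candidate B produces the target root.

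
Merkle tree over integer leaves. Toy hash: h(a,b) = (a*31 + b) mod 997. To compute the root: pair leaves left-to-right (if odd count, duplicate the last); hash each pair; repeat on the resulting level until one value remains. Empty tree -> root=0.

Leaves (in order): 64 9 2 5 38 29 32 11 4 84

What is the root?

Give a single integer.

Answer: 934

Derivation:
L0: [64, 9, 2, 5, 38, 29, 32, 11, 4, 84]
L1: h(64,9)=(64*31+9)%997=996 h(2,5)=(2*31+5)%997=67 h(38,29)=(38*31+29)%997=210 h(32,11)=(32*31+11)%997=6 h(4,84)=(4*31+84)%997=208 -> [996, 67, 210, 6, 208]
L2: h(996,67)=(996*31+67)%997=36 h(210,6)=(210*31+6)%997=534 h(208,208)=(208*31+208)%997=674 -> [36, 534, 674]
L3: h(36,534)=(36*31+534)%997=653 h(674,674)=(674*31+674)%997=631 -> [653, 631]
L4: h(653,631)=(653*31+631)%997=934 -> [934]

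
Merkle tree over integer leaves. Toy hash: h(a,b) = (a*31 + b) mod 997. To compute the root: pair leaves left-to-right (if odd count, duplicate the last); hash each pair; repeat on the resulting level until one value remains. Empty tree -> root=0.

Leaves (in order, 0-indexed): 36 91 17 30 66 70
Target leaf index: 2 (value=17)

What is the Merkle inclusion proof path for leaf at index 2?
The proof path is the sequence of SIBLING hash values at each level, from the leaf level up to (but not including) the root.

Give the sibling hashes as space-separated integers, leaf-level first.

L0 (leaves): [36, 91, 17, 30, 66, 70], target index=2
L1: h(36,91)=(36*31+91)%997=210 [pair 0] h(17,30)=(17*31+30)%997=557 [pair 1] h(66,70)=(66*31+70)%997=122 [pair 2] -> [210, 557, 122]
  Sibling for proof at L0: 30
L2: h(210,557)=(210*31+557)%997=88 [pair 0] h(122,122)=(122*31+122)%997=913 [pair 1] -> [88, 913]
  Sibling for proof at L1: 210
L3: h(88,913)=(88*31+913)%997=650 [pair 0] -> [650]
  Sibling for proof at L2: 913
Root: 650
Proof path (sibling hashes from leaf to root): [30, 210, 913]

Answer: 30 210 913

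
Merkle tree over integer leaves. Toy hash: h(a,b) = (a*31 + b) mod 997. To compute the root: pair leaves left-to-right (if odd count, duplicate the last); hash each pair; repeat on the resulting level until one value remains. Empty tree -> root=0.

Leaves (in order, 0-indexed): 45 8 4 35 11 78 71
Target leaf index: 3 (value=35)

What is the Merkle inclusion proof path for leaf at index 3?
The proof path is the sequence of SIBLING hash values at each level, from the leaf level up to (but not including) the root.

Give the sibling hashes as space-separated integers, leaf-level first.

L0 (leaves): [45, 8, 4, 35, 11, 78, 71], target index=3
L1: h(45,8)=(45*31+8)%997=406 [pair 0] h(4,35)=(4*31+35)%997=159 [pair 1] h(11,78)=(11*31+78)%997=419 [pair 2] h(71,71)=(71*31+71)%997=278 [pair 3] -> [406, 159, 419, 278]
  Sibling for proof at L0: 4
L2: h(406,159)=(406*31+159)%997=781 [pair 0] h(419,278)=(419*31+278)%997=306 [pair 1] -> [781, 306]
  Sibling for proof at L1: 406
L3: h(781,306)=(781*31+306)%997=589 [pair 0] -> [589]
  Sibling for proof at L2: 306
Root: 589
Proof path (sibling hashes from leaf to root): [4, 406, 306]

Answer: 4 406 306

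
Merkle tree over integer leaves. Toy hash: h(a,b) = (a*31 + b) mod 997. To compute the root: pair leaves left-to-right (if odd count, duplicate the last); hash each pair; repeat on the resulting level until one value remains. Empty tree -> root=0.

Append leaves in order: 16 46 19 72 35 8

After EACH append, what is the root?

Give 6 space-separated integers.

Answer: 16 542 461 514 927 63

Derivation:
After append 16 (leaves=[16]):
  L0: [16]
  root=16
After append 46 (leaves=[16, 46]):
  L0: [16, 46]
  L1: h(16,46)=(16*31+46)%997=542 -> [542]
  root=542
After append 19 (leaves=[16, 46, 19]):
  L0: [16, 46, 19]
  L1: h(16,46)=(16*31+46)%997=542 h(19,19)=(19*31+19)%997=608 -> [542, 608]
  L2: h(542,608)=(542*31+608)%997=461 -> [461]
  root=461
After append 72 (leaves=[16, 46, 19, 72]):
  L0: [16, 46, 19, 72]
  L1: h(16,46)=(16*31+46)%997=542 h(19,72)=(19*31+72)%997=661 -> [542, 661]
  L2: h(542,661)=(542*31+661)%997=514 -> [514]
  root=514
After append 35 (leaves=[16, 46, 19, 72, 35]):
  L0: [16, 46, 19, 72, 35]
  L1: h(16,46)=(16*31+46)%997=542 h(19,72)=(19*31+72)%997=661 h(35,35)=(35*31+35)%997=123 -> [542, 661, 123]
  L2: h(542,661)=(542*31+661)%997=514 h(123,123)=(123*31+123)%997=945 -> [514, 945]
  L3: h(514,945)=(514*31+945)%997=927 -> [927]
  root=927
After append 8 (leaves=[16, 46, 19, 72, 35, 8]):
  L0: [16, 46, 19, 72, 35, 8]
  L1: h(16,46)=(16*31+46)%997=542 h(19,72)=(19*31+72)%997=661 h(35,8)=(35*31+8)%997=96 -> [542, 661, 96]
  L2: h(542,661)=(542*31+661)%997=514 h(96,96)=(96*31+96)%997=81 -> [514, 81]
  L3: h(514,81)=(514*31+81)%997=63 -> [63]
  root=63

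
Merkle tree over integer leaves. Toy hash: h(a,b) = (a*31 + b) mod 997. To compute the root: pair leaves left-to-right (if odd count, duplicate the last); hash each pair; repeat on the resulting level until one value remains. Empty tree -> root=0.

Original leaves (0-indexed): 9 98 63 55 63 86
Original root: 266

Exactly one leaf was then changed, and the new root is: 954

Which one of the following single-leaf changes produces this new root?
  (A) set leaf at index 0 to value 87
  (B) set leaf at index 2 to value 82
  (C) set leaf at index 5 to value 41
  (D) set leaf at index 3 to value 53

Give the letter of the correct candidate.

Answer: A

Derivation:
Original leaves: [9, 98, 63, 55, 63, 86]
Target new root: 954
Try each candidate change and compute the resulting root:
Candidate A: set leaf[0] = 87 -> leaves = [87, 98, 63, 55, 63, 86]
  L0: [87, 98, 63, 55, 63, 86]
  L1: h(87,98)=(87*31+98)%997=801 h(63,55)=(63*31+55)%997=14 h(63,86)=(63*31+86)%997=45 -> [801, 14, 45]
  L2: h(801,14)=(801*31+14)%997=917 h(45,45)=(45*31+45)%997=443 -> [917, 443]
  L3: h(917,443)=(917*31+443)%997=954 -> [954]
  root = 954 == target 954  ** MATCH **
Candidate B: set leaf[2] = 82 -> leaves = [9, 98, 82, 55, 63, 86]
  L0: [9, 98, 82, 55, 63, 86]
  L1: h(9,98)=(9*31+98)%997=377 h(82,55)=(82*31+55)%997=603 h(63,86)=(63*31+86)%997=45 -> [377, 603, 45]
  L2: h(377,603)=(377*31+603)%997=326 h(45,45)=(45*31+45)%997=443 -> [326, 443]
  L3: h(326,443)=(326*31+443)%997=579 -> [579]
  root = 579 != target 954
Candidate C: set leaf[5] = 41 -> leaves = [9, 98, 63, 55, 63, 41]
  L0: [9, 98, 63, 55, 63, 41]
  L1: h(9,98)=(9*31+98)%997=377 h(63,55)=(63*31+55)%997=14 h(63,41)=(63*31+41)%997=0 -> [377, 14, 0]
  L2: h(377,14)=(377*31+14)%997=734 h(0,0)=(0*31+0)%997=0 -> [734, 0]
  L3: h(734,0)=(734*31+0)%997=820 -> [820]
  root = 820 != target 954
Candidate D: set leaf[3] = 53 -> leaves = [9, 98, 63, 53, 63, 86]
  L0: [9, 98, 63, 53, 63, 86]
  L1: h(9,98)=(9*31+98)%997=377 h(63,53)=(63*31+53)%997=12 h(63,86)=(63*31+86)%997=45 -> [377, 12, 45]
  L2: h(377,12)=(377*31+12)%997=732 h(45,45)=(45*31+45)%997=443 -> [732, 443]
  L3: h(732,443)=(732*31+443)%997=204 -> [204]
  root = 204 != target 954
Candidate A produces the target root.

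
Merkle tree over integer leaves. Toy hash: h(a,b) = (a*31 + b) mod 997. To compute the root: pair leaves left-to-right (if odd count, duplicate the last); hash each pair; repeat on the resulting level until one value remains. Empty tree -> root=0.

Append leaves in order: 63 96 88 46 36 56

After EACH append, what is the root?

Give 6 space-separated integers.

Answer: 63 55 533 491 241 881

Derivation:
After append 63 (leaves=[63]):
  L0: [63]
  root=63
After append 96 (leaves=[63, 96]):
  L0: [63, 96]
  L1: h(63,96)=(63*31+96)%997=55 -> [55]
  root=55
After append 88 (leaves=[63, 96, 88]):
  L0: [63, 96, 88]
  L1: h(63,96)=(63*31+96)%997=55 h(88,88)=(88*31+88)%997=822 -> [55, 822]
  L2: h(55,822)=(55*31+822)%997=533 -> [533]
  root=533
After append 46 (leaves=[63, 96, 88, 46]):
  L0: [63, 96, 88, 46]
  L1: h(63,96)=(63*31+96)%997=55 h(88,46)=(88*31+46)%997=780 -> [55, 780]
  L2: h(55,780)=(55*31+780)%997=491 -> [491]
  root=491
After append 36 (leaves=[63, 96, 88, 46, 36]):
  L0: [63, 96, 88, 46, 36]
  L1: h(63,96)=(63*31+96)%997=55 h(88,46)=(88*31+46)%997=780 h(36,36)=(36*31+36)%997=155 -> [55, 780, 155]
  L2: h(55,780)=(55*31+780)%997=491 h(155,155)=(155*31+155)%997=972 -> [491, 972]
  L3: h(491,972)=(491*31+972)%997=241 -> [241]
  root=241
After append 56 (leaves=[63, 96, 88, 46, 36, 56]):
  L0: [63, 96, 88, 46, 36, 56]
  L1: h(63,96)=(63*31+96)%997=55 h(88,46)=(88*31+46)%997=780 h(36,56)=(36*31+56)%997=175 -> [55, 780, 175]
  L2: h(55,780)=(55*31+780)%997=491 h(175,175)=(175*31+175)%997=615 -> [491, 615]
  L3: h(491,615)=(491*31+615)%997=881 -> [881]
  root=881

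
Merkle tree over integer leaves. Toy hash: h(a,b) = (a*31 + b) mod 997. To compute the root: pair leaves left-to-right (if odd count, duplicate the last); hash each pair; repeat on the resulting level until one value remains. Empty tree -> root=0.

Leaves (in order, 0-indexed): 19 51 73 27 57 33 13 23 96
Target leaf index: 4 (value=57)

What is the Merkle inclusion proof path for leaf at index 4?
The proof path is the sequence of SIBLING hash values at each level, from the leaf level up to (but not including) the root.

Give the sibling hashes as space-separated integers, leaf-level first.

L0 (leaves): [19, 51, 73, 27, 57, 33, 13, 23, 96], target index=4
L1: h(19,51)=(19*31+51)%997=640 [pair 0] h(73,27)=(73*31+27)%997=296 [pair 1] h(57,33)=(57*31+33)%997=803 [pair 2] h(13,23)=(13*31+23)%997=426 [pair 3] h(96,96)=(96*31+96)%997=81 [pair 4] -> [640, 296, 803, 426, 81]
  Sibling for proof at L0: 33
L2: h(640,296)=(640*31+296)%997=196 [pair 0] h(803,426)=(803*31+426)%997=394 [pair 1] h(81,81)=(81*31+81)%997=598 [pair 2] -> [196, 394, 598]
  Sibling for proof at L1: 426
L3: h(196,394)=(196*31+394)%997=488 [pair 0] h(598,598)=(598*31+598)%997=193 [pair 1] -> [488, 193]
  Sibling for proof at L2: 196
L4: h(488,193)=(488*31+193)%997=366 [pair 0] -> [366]
  Sibling for proof at L3: 193
Root: 366
Proof path (sibling hashes from leaf to root): [33, 426, 196, 193]

Answer: 33 426 196 193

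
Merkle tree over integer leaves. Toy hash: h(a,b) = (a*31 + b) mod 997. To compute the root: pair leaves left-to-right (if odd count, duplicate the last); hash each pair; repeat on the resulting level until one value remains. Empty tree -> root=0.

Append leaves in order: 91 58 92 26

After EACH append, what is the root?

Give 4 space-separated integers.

Answer: 91 885 469 403

Derivation:
After append 91 (leaves=[91]):
  L0: [91]
  root=91
After append 58 (leaves=[91, 58]):
  L0: [91, 58]
  L1: h(91,58)=(91*31+58)%997=885 -> [885]
  root=885
After append 92 (leaves=[91, 58, 92]):
  L0: [91, 58, 92]
  L1: h(91,58)=(91*31+58)%997=885 h(92,92)=(92*31+92)%997=950 -> [885, 950]
  L2: h(885,950)=(885*31+950)%997=469 -> [469]
  root=469
After append 26 (leaves=[91, 58, 92, 26]):
  L0: [91, 58, 92, 26]
  L1: h(91,58)=(91*31+58)%997=885 h(92,26)=(92*31+26)%997=884 -> [885, 884]
  L2: h(885,884)=(885*31+884)%997=403 -> [403]
  root=403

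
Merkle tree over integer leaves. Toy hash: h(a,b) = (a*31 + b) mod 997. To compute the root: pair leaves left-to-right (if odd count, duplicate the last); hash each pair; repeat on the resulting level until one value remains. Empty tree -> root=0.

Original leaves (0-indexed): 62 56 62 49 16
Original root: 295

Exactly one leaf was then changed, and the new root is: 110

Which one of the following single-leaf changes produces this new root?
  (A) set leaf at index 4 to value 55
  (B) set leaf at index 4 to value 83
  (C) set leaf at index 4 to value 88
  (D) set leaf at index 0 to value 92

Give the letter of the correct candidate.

Original leaves: [62, 56, 62, 49, 16]
Target new root: 110
Try each candidate change and compute the resulting root:
Candidate A: set leaf[4] = 55 -> leaves = [62, 56, 62, 49, 55]
  L0: [62, 56, 62, 49, 55]
  L1: h(62,56)=(62*31+56)%997=981 h(62,49)=(62*31+49)%997=974 h(55,55)=(55*31+55)%997=763 -> [981, 974, 763]
  L2: h(981,974)=(981*31+974)%997=478 h(763,763)=(763*31+763)%997=488 -> [478, 488]
  L3: h(478,488)=(478*31+488)%997=351 -> [351]
  root = 351 != target 110
Candidate B: set leaf[4] = 83 -> leaves = [62, 56, 62, 49, 83]
  L0: [62, 56, 62, 49, 83]
  L1: h(62,56)=(62*31+56)%997=981 h(62,49)=(62*31+49)%997=974 h(83,83)=(83*31+83)%997=662 -> [981, 974, 662]
  L2: h(981,974)=(981*31+974)%997=478 h(662,662)=(662*31+662)%997=247 -> [478, 247]
  L3: h(478,247)=(478*31+247)%997=110 -> [110]
  root = 110 == target 110  ** MATCH **
Candidate C: set leaf[4] = 88 -> leaves = [62, 56, 62, 49, 88]
  L0: [62, 56, 62, 49, 88]
  L1: h(62,56)=(62*31+56)%997=981 h(62,49)=(62*31+49)%997=974 h(88,88)=(88*31+88)%997=822 -> [981, 974, 822]
  L2: h(981,974)=(981*31+974)%997=478 h(822,822)=(822*31+822)%997=382 -> [478, 382]
  L3: h(478,382)=(478*31+382)%997=245 -> [245]
  root = 245 != target 110
Candidate D: set leaf[0] = 92 -> leaves = [92, 56, 62, 49, 16]
  L0: [92, 56, 62, 49, 16]
  L1: h(92,56)=(92*31+56)%997=914 h(62,49)=(62*31+49)%997=974 h(16,16)=(16*31+16)%997=512 -> [914, 974, 512]
  L2: h(914,974)=(914*31+974)%997=395 h(512,512)=(512*31+512)%997=432 -> [395, 432]
  L3: h(395,432)=(395*31+432)%997=713 -> [713]
  root = 713 != target 110
Candidate B produces the target root.

Answer: B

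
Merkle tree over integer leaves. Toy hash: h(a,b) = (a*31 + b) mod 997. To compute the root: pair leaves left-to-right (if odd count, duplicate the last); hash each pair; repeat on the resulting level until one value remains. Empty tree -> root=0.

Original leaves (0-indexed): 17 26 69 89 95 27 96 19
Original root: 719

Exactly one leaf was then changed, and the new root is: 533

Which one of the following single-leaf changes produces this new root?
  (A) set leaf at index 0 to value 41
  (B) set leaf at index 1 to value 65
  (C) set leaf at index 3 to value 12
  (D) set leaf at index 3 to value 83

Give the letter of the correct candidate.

Answer: D

Derivation:
Original leaves: [17, 26, 69, 89, 95, 27, 96, 19]
Target new root: 533
Try each candidate change and compute the resulting root:
Candidate A: set leaf[0] = 41 -> leaves = [41, 26, 69, 89, 95, 27, 96, 19]
  L0: [41, 26, 69, 89, 95, 27, 96, 19]
  L1: h(41,26)=(41*31+26)%997=300 h(69,89)=(69*31+89)%997=234 h(95,27)=(95*31+27)%997=978 h(96,19)=(96*31+19)%997=4 -> [300, 234, 978, 4]
  L2: h(300,234)=(300*31+234)%997=561 h(978,4)=(978*31+4)%997=412 -> [561, 412]
  L3: h(561,412)=(561*31+412)%997=854 -> [854]
  root = 854 != target 533
Candidate B: set leaf[1] = 65 -> leaves = [17, 65, 69, 89, 95, 27, 96, 19]
  L0: [17, 65, 69, 89, 95, 27, 96, 19]
  L1: h(17,65)=(17*31+65)%997=592 h(69,89)=(69*31+89)%997=234 h(95,27)=(95*31+27)%997=978 h(96,19)=(96*31+19)%997=4 -> [592, 234, 978, 4]
  L2: h(592,234)=(592*31+234)%997=640 h(978,4)=(978*31+4)%997=412 -> [640, 412]
  L3: h(640,412)=(640*31+412)%997=312 -> [312]
  root = 312 != target 533
Candidate C: set leaf[3] = 12 -> leaves = [17, 26, 69, 12, 95, 27, 96, 19]
  L0: [17, 26, 69, 12, 95, 27, 96, 19]
  L1: h(17,26)=(17*31+26)%997=553 h(69,12)=(69*31+12)%997=157 h(95,27)=(95*31+27)%997=978 h(96,19)=(96*31+19)%997=4 -> [553, 157, 978, 4]
  L2: h(553,157)=(553*31+157)%997=351 h(978,4)=(978*31+4)%997=412 -> [351, 412]
  L3: h(351,412)=(351*31+412)%997=326 -> [326]
  root = 326 != target 533
Candidate D: set leaf[3] = 83 -> leaves = [17, 26, 69, 83, 95, 27, 96, 19]
  L0: [17, 26, 69, 83, 95, 27, 96, 19]
  L1: h(17,26)=(17*31+26)%997=553 h(69,83)=(69*31+83)%997=228 h(95,27)=(95*31+27)%997=978 h(96,19)=(96*31+19)%997=4 -> [553, 228, 978, 4]
  L2: h(553,228)=(553*31+228)%997=422 h(978,4)=(978*31+4)%997=412 -> [422, 412]
  L3: h(422,412)=(422*31+412)%997=533 -> [533]
  root = 533 == target 533  ** MATCH **
Candidate D produces the target root.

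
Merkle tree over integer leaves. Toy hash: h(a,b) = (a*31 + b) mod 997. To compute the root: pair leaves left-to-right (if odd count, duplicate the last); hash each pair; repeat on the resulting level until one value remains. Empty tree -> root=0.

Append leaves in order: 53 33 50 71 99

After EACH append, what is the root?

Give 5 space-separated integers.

Answer: 53 679 715 736 564

Derivation:
After append 53 (leaves=[53]):
  L0: [53]
  root=53
After append 33 (leaves=[53, 33]):
  L0: [53, 33]
  L1: h(53,33)=(53*31+33)%997=679 -> [679]
  root=679
After append 50 (leaves=[53, 33, 50]):
  L0: [53, 33, 50]
  L1: h(53,33)=(53*31+33)%997=679 h(50,50)=(50*31+50)%997=603 -> [679, 603]
  L2: h(679,603)=(679*31+603)%997=715 -> [715]
  root=715
After append 71 (leaves=[53, 33, 50, 71]):
  L0: [53, 33, 50, 71]
  L1: h(53,33)=(53*31+33)%997=679 h(50,71)=(50*31+71)%997=624 -> [679, 624]
  L2: h(679,624)=(679*31+624)%997=736 -> [736]
  root=736
After append 99 (leaves=[53, 33, 50, 71, 99]):
  L0: [53, 33, 50, 71, 99]
  L1: h(53,33)=(53*31+33)%997=679 h(50,71)=(50*31+71)%997=624 h(99,99)=(99*31+99)%997=177 -> [679, 624, 177]
  L2: h(679,624)=(679*31+624)%997=736 h(177,177)=(177*31+177)%997=679 -> [736, 679]
  L3: h(736,679)=(736*31+679)%997=564 -> [564]
  root=564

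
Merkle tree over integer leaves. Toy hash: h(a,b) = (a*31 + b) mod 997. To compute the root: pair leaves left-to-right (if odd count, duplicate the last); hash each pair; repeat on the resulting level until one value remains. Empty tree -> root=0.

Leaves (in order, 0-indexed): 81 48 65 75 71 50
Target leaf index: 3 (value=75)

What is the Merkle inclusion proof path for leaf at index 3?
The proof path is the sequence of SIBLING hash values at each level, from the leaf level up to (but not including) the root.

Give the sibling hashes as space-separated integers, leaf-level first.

L0 (leaves): [81, 48, 65, 75, 71, 50], target index=3
L1: h(81,48)=(81*31+48)%997=565 [pair 0] h(65,75)=(65*31+75)%997=96 [pair 1] h(71,50)=(71*31+50)%997=257 [pair 2] -> [565, 96, 257]
  Sibling for proof at L0: 65
L2: h(565,96)=(565*31+96)%997=662 [pair 0] h(257,257)=(257*31+257)%997=248 [pair 1] -> [662, 248]
  Sibling for proof at L1: 565
L3: h(662,248)=(662*31+248)%997=830 [pair 0] -> [830]
  Sibling for proof at L2: 248
Root: 830
Proof path (sibling hashes from leaf to root): [65, 565, 248]

Answer: 65 565 248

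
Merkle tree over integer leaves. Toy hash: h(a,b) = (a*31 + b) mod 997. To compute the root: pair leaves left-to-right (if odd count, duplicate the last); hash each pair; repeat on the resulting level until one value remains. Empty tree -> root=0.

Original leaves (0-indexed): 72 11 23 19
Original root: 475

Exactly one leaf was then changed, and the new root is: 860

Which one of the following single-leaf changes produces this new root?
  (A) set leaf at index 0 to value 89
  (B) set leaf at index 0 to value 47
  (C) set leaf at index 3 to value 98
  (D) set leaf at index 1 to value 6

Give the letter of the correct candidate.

Original leaves: [72, 11, 23, 19]
Target new root: 860
Try each candidate change and compute the resulting root:
Candidate A: set leaf[0] = 89 -> leaves = [89, 11, 23, 19]
  L0: [89, 11, 23, 19]
  L1: h(89,11)=(89*31+11)%997=776 h(23,19)=(23*31+19)%997=732 -> [776, 732]
  L2: h(776,732)=(776*31+732)%997=860 -> [860]
  root = 860 == target 860  ** MATCH **
Candidate B: set leaf[0] = 47 -> leaves = [47, 11, 23, 19]
  L0: [47, 11, 23, 19]
  L1: h(47,11)=(47*31+11)%997=471 h(23,19)=(23*31+19)%997=732 -> [471, 732]
  L2: h(471,732)=(471*31+732)%997=378 -> [378]
  root = 378 != target 860
Candidate C: set leaf[3] = 98 -> leaves = [72, 11, 23, 98]
  L0: [72, 11, 23, 98]
  L1: h(72,11)=(72*31+11)%997=249 h(23,98)=(23*31+98)%997=811 -> [249, 811]
  L2: h(249,811)=(249*31+811)%997=554 -> [554]
  root = 554 != target 860
Candidate D: set leaf[1] = 6 -> leaves = [72, 6, 23, 19]
  L0: [72, 6, 23, 19]
  L1: h(72,6)=(72*31+6)%997=244 h(23,19)=(23*31+19)%997=732 -> [244, 732]
  L2: h(244,732)=(244*31+732)%997=320 -> [320]
  root = 320 != target 860
Candidate A produces the target root.

Answer: A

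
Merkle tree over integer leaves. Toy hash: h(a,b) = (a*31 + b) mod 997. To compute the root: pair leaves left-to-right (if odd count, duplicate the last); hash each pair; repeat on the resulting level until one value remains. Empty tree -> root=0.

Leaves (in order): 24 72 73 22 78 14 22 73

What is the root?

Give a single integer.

L0: [24, 72, 73, 22, 78, 14, 22, 73]
L1: h(24,72)=(24*31+72)%997=816 h(73,22)=(73*31+22)%997=291 h(78,14)=(78*31+14)%997=438 h(22,73)=(22*31+73)%997=755 -> [816, 291, 438, 755]
L2: h(816,291)=(816*31+291)%997=662 h(438,755)=(438*31+755)%997=375 -> [662, 375]
L3: h(662,375)=(662*31+375)%997=957 -> [957]

Answer: 957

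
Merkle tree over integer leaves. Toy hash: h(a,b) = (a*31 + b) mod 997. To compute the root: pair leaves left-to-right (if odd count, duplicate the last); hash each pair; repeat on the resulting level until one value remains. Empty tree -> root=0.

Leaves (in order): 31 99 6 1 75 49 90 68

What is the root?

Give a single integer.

Answer: 221

Derivation:
L0: [31, 99, 6, 1, 75, 49, 90, 68]
L1: h(31,99)=(31*31+99)%997=63 h(6,1)=(6*31+1)%997=187 h(75,49)=(75*31+49)%997=380 h(90,68)=(90*31+68)%997=864 -> [63, 187, 380, 864]
L2: h(63,187)=(63*31+187)%997=146 h(380,864)=(380*31+864)%997=680 -> [146, 680]
L3: h(146,680)=(146*31+680)%997=221 -> [221]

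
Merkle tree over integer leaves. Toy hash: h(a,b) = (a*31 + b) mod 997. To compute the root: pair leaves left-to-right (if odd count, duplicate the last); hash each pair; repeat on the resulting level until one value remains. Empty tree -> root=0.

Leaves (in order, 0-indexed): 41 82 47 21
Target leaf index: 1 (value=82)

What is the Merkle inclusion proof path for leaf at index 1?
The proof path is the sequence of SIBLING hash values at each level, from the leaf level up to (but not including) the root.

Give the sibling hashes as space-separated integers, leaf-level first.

Answer: 41 481

Derivation:
L0 (leaves): [41, 82, 47, 21], target index=1
L1: h(41,82)=(41*31+82)%997=356 [pair 0] h(47,21)=(47*31+21)%997=481 [pair 1] -> [356, 481]
  Sibling for proof at L0: 41
L2: h(356,481)=(356*31+481)%997=550 [pair 0] -> [550]
  Sibling for proof at L1: 481
Root: 550
Proof path (sibling hashes from leaf to root): [41, 481]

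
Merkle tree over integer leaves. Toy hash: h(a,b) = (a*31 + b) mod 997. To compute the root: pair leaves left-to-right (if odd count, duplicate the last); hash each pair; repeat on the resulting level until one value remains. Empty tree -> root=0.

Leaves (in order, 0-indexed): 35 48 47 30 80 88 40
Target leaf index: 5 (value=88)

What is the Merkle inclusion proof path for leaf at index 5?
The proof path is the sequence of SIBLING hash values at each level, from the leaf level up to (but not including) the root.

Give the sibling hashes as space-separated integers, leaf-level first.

L0 (leaves): [35, 48, 47, 30, 80, 88, 40], target index=5
L1: h(35,48)=(35*31+48)%997=136 [pair 0] h(47,30)=(47*31+30)%997=490 [pair 1] h(80,88)=(80*31+88)%997=574 [pair 2] h(40,40)=(40*31+40)%997=283 [pair 3] -> [136, 490, 574, 283]
  Sibling for proof at L0: 80
L2: h(136,490)=(136*31+490)%997=718 [pair 0] h(574,283)=(574*31+283)%997=131 [pair 1] -> [718, 131]
  Sibling for proof at L1: 283
L3: h(718,131)=(718*31+131)%997=455 [pair 0] -> [455]
  Sibling for proof at L2: 718
Root: 455
Proof path (sibling hashes from leaf to root): [80, 283, 718]

Answer: 80 283 718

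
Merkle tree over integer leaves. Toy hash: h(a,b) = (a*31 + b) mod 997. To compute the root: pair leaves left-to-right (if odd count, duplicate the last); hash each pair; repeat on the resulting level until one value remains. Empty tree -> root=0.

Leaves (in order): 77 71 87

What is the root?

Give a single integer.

L0: [77, 71, 87]
L1: h(77,71)=(77*31+71)%997=464 h(87,87)=(87*31+87)%997=790 -> [464, 790]
L2: h(464,790)=(464*31+790)%997=219 -> [219]

Answer: 219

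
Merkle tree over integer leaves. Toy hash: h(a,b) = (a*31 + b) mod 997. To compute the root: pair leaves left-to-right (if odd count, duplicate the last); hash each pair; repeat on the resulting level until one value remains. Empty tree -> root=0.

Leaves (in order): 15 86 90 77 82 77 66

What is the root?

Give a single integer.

Answer: 798

Derivation:
L0: [15, 86, 90, 77, 82, 77, 66]
L1: h(15,86)=(15*31+86)%997=551 h(90,77)=(90*31+77)%997=873 h(82,77)=(82*31+77)%997=625 h(66,66)=(66*31+66)%997=118 -> [551, 873, 625, 118]
L2: h(551,873)=(551*31+873)%997=8 h(625,118)=(625*31+118)%997=550 -> [8, 550]
L3: h(8,550)=(8*31+550)%997=798 -> [798]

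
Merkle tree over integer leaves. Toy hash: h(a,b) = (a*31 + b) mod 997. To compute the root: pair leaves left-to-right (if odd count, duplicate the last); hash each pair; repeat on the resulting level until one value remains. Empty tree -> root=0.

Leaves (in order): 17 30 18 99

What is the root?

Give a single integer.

L0: [17, 30, 18, 99]
L1: h(17,30)=(17*31+30)%997=557 h(18,99)=(18*31+99)%997=657 -> [557, 657]
L2: h(557,657)=(557*31+657)%997=975 -> [975]

Answer: 975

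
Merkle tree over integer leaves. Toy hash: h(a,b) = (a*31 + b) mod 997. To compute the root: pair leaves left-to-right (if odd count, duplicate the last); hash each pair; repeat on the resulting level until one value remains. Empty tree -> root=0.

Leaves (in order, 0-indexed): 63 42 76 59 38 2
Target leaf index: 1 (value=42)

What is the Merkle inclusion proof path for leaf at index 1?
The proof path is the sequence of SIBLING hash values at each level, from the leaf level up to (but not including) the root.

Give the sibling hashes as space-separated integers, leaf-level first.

L0 (leaves): [63, 42, 76, 59, 38, 2], target index=1
L1: h(63,42)=(63*31+42)%997=1 [pair 0] h(76,59)=(76*31+59)%997=421 [pair 1] h(38,2)=(38*31+2)%997=183 [pair 2] -> [1, 421, 183]
  Sibling for proof at L0: 63
L2: h(1,421)=(1*31+421)%997=452 [pair 0] h(183,183)=(183*31+183)%997=871 [pair 1] -> [452, 871]
  Sibling for proof at L1: 421
L3: h(452,871)=(452*31+871)%997=925 [pair 0] -> [925]
  Sibling for proof at L2: 871
Root: 925
Proof path (sibling hashes from leaf to root): [63, 421, 871]

Answer: 63 421 871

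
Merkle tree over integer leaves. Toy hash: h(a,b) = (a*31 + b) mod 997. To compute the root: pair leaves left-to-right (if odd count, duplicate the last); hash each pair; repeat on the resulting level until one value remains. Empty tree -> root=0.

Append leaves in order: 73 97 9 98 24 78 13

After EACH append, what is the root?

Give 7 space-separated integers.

After append 73 (leaves=[73]):
  L0: [73]
  root=73
After append 97 (leaves=[73, 97]):
  L0: [73, 97]
  L1: h(73,97)=(73*31+97)%997=366 -> [366]
  root=366
After append 9 (leaves=[73, 97, 9]):
  L0: [73, 97, 9]
  L1: h(73,97)=(73*31+97)%997=366 h(9,9)=(9*31+9)%997=288 -> [366, 288]
  L2: h(366,288)=(366*31+288)%997=667 -> [667]
  root=667
After append 98 (leaves=[73, 97, 9, 98]):
  L0: [73, 97, 9, 98]
  L1: h(73,97)=(73*31+97)%997=366 h(9,98)=(9*31+98)%997=377 -> [366, 377]
  L2: h(366,377)=(366*31+377)%997=756 -> [756]
  root=756
After append 24 (leaves=[73, 97, 9, 98, 24]):
  L0: [73, 97, 9, 98, 24]
  L1: h(73,97)=(73*31+97)%997=366 h(9,98)=(9*31+98)%997=377 h(24,24)=(24*31+24)%997=768 -> [366, 377, 768]
  L2: h(366,377)=(366*31+377)%997=756 h(768,768)=(768*31+768)%997=648 -> [756, 648]
  L3: h(756,648)=(756*31+648)%997=156 -> [156]
  root=156
After append 78 (leaves=[73, 97, 9, 98, 24, 78]):
  L0: [73, 97, 9, 98, 24, 78]
  L1: h(73,97)=(73*31+97)%997=366 h(9,98)=(9*31+98)%997=377 h(24,78)=(24*31+78)%997=822 -> [366, 377, 822]
  L2: h(366,377)=(366*31+377)%997=756 h(822,822)=(822*31+822)%997=382 -> [756, 382]
  L3: h(756,382)=(756*31+382)%997=887 -> [887]
  root=887
After append 13 (leaves=[73, 97, 9, 98, 24, 78, 13]):
  L0: [73, 97, 9, 98, 24, 78, 13]
  L1: h(73,97)=(73*31+97)%997=366 h(9,98)=(9*31+98)%997=377 h(24,78)=(24*31+78)%997=822 h(13,13)=(13*31+13)%997=416 -> [366, 377, 822, 416]
  L2: h(366,377)=(366*31+377)%997=756 h(822,416)=(822*31+416)%997=973 -> [756, 973]
  L3: h(756,973)=(756*31+973)%997=481 -> [481]
  root=481

Answer: 73 366 667 756 156 887 481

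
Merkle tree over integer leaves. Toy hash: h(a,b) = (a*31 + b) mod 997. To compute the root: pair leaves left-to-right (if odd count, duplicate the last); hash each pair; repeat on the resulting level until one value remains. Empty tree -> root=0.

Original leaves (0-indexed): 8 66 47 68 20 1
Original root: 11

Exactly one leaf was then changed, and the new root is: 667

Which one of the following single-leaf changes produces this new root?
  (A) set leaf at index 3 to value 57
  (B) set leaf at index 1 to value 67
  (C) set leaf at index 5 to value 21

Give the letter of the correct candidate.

Answer: A

Derivation:
Original leaves: [8, 66, 47, 68, 20, 1]
Target new root: 667
Try each candidate change and compute the resulting root:
Candidate A: set leaf[3] = 57 -> leaves = [8, 66, 47, 57, 20, 1]
  L0: [8, 66, 47, 57, 20, 1]
  L1: h(8,66)=(8*31+66)%997=314 h(47,57)=(47*31+57)%997=517 h(20,1)=(20*31+1)%997=621 -> [314, 517, 621]
  L2: h(314,517)=(314*31+517)%997=281 h(621,621)=(621*31+621)%997=929 -> [281, 929]
  L3: h(281,929)=(281*31+929)%997=667 -> [667]
  root = 667 == target 667  ** MATCH **
Candidate B: set leaf[1] = 67 -> leaves = [8, 67, 47, 68, 20, 1]
  L0: [8, 67, 47, 68, 20, 1]
  L1: h(8,67)=(8*31+67)%997=315 h(47,68)=(47*31+68)%997=528 h(20,1)=(20*31+1)%997=621 -> [315, 528, 621]
  L2: h(315,528)=(315*31+528)%997=323 h(621,621)=(621*31+621)%997=929 -> [323, 929]
  L3: h(323,929)=(323*31+929)%997=972 -> [972]
  root = 972 != target 667
Candidate C: set leaf[5] = 21 -> leaves = [8, 66, 47, 68, 20, 21]
  L0: [8, 66, 47, 68, 20, 21]
  L1: h(8,66)=(8*31+66)%997=314 h(47,68)=(47*31+68)%997=528 h(20,21)=(20*31+21)%997=641 -> [314, 528, 641]
  L2: h(314,528)=(314*31+528)%997=292 h(641,641)=(641*31+641)%997=572 -> [292, 572]
  L3: h(292,572)=(292*31+572)%997=651 -> [651]
  root = 651 != target 667
Candidate A produces the target root.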